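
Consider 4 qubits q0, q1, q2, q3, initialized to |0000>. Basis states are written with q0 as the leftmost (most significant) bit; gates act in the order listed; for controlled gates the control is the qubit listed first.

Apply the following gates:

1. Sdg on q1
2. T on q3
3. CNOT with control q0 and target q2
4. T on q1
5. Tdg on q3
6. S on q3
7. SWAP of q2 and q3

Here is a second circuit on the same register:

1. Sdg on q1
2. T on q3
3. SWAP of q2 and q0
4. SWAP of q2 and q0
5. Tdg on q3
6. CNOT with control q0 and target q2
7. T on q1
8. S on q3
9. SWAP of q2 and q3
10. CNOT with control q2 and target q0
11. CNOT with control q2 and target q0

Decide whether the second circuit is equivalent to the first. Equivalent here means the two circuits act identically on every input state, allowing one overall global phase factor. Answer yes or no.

Yes: on every input state the two circuits agree up to one overall phase factor.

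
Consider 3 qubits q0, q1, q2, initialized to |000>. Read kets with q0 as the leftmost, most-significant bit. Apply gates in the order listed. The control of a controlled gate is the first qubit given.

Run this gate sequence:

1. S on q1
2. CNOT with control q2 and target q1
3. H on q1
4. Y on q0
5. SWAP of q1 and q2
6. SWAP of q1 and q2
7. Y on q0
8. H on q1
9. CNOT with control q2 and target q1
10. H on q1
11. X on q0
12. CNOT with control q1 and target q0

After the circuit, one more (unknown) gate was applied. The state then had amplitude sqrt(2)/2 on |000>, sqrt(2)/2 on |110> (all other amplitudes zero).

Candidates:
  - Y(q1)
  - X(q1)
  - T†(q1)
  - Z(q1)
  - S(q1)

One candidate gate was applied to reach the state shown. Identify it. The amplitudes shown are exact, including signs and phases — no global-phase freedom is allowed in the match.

It was X(q1) that produced the state shown. Key observation: the block from step 2 through step 9 cancels to the identity and can be dropped.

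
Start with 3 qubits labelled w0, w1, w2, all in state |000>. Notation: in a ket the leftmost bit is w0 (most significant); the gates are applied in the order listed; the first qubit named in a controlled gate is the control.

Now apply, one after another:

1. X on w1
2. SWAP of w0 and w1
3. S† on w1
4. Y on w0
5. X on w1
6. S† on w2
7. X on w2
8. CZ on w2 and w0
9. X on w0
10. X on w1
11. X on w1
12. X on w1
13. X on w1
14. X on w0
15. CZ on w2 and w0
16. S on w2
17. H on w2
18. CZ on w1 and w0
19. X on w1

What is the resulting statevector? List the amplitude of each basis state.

The resulting statevector has amplitude sqrt(2)/2 on |000>, -sqrt(2)/2 on |001>, and 0 on every other basis state. Key observation: steps 8-15 multiply out to the identity, so the circuit reduces to the remaining gates.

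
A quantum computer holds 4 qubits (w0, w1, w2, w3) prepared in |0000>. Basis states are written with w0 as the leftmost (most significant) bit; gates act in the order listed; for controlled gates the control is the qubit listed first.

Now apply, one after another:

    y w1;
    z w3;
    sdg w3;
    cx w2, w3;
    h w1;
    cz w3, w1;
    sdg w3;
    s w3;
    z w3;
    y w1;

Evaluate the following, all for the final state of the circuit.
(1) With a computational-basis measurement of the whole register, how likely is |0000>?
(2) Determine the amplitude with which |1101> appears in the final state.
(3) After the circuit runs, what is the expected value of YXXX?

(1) The probability of measuring |0000> is 1/2.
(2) The final state's coefficient on |1101> equals 0.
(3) The observable YXXX averages to 0.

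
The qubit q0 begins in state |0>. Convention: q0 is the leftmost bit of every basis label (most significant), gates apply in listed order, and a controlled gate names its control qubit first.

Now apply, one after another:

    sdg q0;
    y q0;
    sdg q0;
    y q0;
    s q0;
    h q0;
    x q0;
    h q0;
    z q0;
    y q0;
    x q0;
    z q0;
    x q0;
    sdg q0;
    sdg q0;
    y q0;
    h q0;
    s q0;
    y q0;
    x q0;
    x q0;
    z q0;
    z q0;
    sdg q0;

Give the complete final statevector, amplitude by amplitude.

The final amplitudes are sqrt(2)*I/2 on |0>, sqrt(2)*I/2 on |1>. Key observation: gates 6-9 undo each other exactly, leaving only the rest of the circuit to track.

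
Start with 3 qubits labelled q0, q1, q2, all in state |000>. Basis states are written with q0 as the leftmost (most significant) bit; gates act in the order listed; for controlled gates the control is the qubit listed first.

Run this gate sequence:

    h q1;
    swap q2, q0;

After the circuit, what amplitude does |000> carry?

The amplitude on |000> is sqrt(2)/2.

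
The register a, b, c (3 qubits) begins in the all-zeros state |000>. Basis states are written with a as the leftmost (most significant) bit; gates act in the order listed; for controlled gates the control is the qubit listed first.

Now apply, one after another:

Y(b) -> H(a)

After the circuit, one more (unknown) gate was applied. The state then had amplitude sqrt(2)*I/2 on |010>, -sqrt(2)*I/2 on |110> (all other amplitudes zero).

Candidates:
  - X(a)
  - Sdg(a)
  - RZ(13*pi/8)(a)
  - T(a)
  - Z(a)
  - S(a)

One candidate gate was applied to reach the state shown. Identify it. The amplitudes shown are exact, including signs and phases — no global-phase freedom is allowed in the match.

The applied gate was Z(a).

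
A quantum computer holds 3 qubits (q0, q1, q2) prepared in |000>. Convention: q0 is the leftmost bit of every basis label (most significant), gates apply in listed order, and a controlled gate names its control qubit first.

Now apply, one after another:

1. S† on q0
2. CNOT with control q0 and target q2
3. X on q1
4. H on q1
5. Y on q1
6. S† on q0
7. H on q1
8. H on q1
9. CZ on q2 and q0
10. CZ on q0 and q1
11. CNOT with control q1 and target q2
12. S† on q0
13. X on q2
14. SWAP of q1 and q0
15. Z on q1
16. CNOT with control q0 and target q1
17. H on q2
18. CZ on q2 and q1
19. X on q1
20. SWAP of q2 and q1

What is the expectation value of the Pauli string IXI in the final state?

The expectation value of IXI is -1. Key observation: steps 7-8 multiply out to the identity, so the circuit reduces to the remaining gates.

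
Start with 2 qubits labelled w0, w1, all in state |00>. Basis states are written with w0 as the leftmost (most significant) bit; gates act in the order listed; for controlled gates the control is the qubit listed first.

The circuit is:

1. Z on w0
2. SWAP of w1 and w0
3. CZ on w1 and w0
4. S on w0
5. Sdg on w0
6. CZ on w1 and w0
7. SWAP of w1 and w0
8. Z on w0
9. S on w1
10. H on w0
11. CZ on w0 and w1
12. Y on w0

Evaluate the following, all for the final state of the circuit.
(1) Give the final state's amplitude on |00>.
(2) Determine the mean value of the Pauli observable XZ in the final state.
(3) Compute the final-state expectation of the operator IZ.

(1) The final state's coefficient on |00> equals -sqrt(2)*I/2. Key observation: steps 1-8 multiply out to the identity, so the circuit reduces to the remaining gates.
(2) In the final state, XZ has expectation -1.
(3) In the final state, IZ has expectation 1.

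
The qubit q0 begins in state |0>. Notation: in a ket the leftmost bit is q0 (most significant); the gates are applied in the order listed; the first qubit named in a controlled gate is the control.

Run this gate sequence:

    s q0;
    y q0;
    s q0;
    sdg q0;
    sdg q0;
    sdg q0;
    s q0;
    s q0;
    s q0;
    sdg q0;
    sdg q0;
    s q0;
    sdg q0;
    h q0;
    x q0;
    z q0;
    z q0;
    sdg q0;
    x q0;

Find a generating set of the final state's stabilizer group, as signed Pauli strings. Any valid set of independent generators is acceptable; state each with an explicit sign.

The final state is stabilized by the group generated by -Y; other independent generating sets are equally valid. Key observation: gates 3-10 undo each other exactly, leaving only the rest of the circuit to track.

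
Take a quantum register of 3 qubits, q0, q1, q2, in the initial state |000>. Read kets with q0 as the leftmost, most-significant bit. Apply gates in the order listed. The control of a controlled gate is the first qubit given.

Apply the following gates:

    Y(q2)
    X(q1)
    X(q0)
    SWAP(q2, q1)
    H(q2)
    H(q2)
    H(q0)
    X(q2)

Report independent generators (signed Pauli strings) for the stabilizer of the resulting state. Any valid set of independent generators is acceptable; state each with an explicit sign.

The final state is stabilized by the group generated by -XII, -IZI, +IIZ; other independent generating sets are equally valid.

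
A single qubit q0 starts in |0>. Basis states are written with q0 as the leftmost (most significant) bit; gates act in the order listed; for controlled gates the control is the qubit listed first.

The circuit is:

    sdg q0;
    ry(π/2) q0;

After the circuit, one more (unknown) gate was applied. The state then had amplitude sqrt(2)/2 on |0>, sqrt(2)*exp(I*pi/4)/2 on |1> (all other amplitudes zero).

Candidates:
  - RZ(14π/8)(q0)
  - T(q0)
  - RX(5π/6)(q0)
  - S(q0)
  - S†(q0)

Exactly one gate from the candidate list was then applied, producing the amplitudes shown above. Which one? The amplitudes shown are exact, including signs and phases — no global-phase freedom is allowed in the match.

It was T(q0) that produced the state shown.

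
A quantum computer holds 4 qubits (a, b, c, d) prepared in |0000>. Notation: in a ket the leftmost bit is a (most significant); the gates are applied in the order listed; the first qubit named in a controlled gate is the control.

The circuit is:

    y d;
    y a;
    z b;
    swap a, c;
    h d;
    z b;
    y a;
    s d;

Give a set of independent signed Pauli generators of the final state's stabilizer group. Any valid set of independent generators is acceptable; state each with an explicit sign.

One valid set of independent stabilizer generators is -IIIY, -ZIII, +IZII, -IIZI (any independent generating set of the same group is equally correct).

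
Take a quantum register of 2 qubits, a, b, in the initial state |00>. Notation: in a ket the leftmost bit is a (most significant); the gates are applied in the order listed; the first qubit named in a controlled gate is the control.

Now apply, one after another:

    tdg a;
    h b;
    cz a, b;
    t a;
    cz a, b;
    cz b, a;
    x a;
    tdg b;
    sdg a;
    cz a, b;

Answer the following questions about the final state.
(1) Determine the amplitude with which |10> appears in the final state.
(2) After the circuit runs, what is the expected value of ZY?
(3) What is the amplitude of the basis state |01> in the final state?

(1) The amplitude on |10> is -sqrt(2)*I/2.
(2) The expectation value of ZY is -sqrt(2)/2.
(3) |01> carries amplitude 0 in the final state.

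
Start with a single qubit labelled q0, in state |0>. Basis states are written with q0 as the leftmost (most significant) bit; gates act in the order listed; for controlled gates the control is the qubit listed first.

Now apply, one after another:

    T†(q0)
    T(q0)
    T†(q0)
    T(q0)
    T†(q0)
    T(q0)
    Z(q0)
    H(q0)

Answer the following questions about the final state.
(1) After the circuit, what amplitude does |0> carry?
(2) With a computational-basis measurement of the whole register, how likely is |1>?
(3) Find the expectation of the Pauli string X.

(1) The final state's coefficient on |0> equals sqrt(2)/2. Key observation: steps 1-4 multiply out to the identity, so the circuit reduces to the remaining gates.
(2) Outcome |1> occurs with probability 1/2.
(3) In the final state, X has expectation 1.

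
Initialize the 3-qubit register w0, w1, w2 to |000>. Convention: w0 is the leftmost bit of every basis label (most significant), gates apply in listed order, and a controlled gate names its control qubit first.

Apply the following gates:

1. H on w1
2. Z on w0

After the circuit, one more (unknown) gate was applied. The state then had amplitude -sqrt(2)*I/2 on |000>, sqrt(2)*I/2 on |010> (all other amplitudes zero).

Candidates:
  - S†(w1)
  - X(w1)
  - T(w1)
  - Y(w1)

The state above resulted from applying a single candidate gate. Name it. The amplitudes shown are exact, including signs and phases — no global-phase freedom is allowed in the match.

It was Y(w1) that produced the state shown.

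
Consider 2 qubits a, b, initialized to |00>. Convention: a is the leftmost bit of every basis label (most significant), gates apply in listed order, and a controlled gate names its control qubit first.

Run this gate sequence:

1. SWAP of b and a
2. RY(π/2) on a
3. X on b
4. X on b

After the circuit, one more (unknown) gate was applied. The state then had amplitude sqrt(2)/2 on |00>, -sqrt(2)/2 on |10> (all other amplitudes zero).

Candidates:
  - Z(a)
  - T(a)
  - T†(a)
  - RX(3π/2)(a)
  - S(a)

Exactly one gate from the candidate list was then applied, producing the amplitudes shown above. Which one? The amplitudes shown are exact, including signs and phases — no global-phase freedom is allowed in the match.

It was Z(a) that produced the state shown. Key observation: steps 3-4 multiply out to the identity, so the circuit reduces to the remaining gates.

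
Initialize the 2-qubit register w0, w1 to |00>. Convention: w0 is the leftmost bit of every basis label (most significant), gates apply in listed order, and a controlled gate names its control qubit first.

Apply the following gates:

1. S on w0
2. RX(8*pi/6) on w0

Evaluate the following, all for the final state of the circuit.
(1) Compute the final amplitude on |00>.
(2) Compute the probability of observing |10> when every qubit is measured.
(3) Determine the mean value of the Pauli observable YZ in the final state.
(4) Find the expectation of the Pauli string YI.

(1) |00> carries amplitude -1/2 in the final state.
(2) The probability of measuring |10> is 3/4.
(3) The observable YZ averages to sqrt(3)/2.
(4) In the final state, YI has expectation sqrt(3)/2.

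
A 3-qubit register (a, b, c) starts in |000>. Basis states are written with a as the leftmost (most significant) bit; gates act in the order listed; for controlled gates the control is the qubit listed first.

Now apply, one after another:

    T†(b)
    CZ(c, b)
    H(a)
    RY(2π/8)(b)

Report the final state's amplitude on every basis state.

The final amplitudes are sqrt(2*sqrt(2) + 4)/4 on |000>, 0 on |001>, sqrt(4 - 2*sqrt(2))/4 on |010>, 0 on |011>, sqrt(2*sqrt(2) + 4)/4 on |100>, 0 on |101>, sqrt(4 - 2*sqrt(2))/4 on |110>, 0 on |111>.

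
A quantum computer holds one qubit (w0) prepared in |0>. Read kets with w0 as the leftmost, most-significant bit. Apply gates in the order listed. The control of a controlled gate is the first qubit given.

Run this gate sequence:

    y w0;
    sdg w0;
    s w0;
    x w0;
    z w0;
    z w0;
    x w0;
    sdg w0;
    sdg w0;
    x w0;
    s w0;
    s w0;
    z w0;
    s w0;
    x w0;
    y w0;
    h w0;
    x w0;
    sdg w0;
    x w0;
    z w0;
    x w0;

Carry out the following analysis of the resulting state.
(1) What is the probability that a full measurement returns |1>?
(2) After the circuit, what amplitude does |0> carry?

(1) A full measurement returns |1> with probability 1/2.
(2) The amplitude on |0> is sqrt(2)/2.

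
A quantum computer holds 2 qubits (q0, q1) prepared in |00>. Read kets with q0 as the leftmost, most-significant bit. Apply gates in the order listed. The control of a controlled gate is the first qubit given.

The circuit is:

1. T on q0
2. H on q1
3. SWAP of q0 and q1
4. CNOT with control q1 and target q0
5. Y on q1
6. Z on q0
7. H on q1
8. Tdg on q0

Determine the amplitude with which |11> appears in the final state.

The amplitude on |11> is exp(I*pi/4)/2.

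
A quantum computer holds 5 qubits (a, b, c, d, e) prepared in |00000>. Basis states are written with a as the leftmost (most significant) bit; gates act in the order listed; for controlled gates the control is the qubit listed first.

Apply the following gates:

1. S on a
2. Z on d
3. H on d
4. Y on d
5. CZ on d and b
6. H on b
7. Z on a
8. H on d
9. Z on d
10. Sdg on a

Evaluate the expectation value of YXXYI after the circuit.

The expectation value of YXXYI is 0.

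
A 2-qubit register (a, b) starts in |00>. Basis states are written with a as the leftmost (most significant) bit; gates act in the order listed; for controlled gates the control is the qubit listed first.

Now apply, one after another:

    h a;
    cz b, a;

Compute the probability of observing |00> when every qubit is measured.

The probability of measuring |00> is 1/2.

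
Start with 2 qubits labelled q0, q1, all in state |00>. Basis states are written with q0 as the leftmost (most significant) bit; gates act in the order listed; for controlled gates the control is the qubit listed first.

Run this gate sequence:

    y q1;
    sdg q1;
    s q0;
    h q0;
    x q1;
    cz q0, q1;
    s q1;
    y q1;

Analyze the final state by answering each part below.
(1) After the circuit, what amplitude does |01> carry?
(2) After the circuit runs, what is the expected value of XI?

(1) |01> carries amplitude sqrt(2)*I/2 in the final state.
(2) In the final state, XI has expectation 1.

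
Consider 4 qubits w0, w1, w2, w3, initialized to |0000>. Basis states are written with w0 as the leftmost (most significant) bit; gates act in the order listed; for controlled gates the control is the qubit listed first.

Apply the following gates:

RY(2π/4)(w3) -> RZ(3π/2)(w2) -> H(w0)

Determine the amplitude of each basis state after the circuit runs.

After the circuit, the state carries amplitude -exp(I*pi/4)/2 on |0000>, -exp(I*pi/4)/2 on |0001>, -exp(I*pi/4)/2 on |1000>, -exp(I*pi/4)/2 on |1001>, and 0 on every other basis state.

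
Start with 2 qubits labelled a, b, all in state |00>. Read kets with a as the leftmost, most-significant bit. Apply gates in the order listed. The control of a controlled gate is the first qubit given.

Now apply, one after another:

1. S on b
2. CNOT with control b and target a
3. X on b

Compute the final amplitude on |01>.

The amplitude on |01> is 1.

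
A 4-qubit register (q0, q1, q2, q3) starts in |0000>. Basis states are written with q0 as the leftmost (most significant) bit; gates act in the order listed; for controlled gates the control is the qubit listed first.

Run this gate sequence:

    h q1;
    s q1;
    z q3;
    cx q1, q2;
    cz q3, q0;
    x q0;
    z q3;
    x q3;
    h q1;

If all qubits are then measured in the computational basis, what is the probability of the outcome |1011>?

Outcome |1011> occurs with probability 1/4.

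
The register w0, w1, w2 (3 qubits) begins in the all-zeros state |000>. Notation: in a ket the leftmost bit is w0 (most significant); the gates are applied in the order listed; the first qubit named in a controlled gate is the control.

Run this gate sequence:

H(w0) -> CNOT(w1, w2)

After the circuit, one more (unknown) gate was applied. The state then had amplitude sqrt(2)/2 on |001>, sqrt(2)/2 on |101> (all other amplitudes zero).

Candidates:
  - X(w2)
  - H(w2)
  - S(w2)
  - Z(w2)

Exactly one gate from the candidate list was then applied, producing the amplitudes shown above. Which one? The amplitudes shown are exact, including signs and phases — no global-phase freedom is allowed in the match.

The applied gate was X(w2).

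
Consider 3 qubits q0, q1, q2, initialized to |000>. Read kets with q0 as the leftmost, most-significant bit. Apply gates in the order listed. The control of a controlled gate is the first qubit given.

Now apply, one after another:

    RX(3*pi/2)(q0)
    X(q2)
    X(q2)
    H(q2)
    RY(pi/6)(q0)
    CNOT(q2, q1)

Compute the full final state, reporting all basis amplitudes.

The resulting statevector has amplitude -(1 - I)*(sqrt(6) + sqrt(2)*I)/8 on |000>, 0 on |001>, 0 on |010>, -(1 - I)*(sqrt(6) + sqrt(2)*I)/8 on |011>, (1 - I)*(sqrt(2) - sqrt(6)*I)/8 on |100>, 0 on |101>, 0 on |110>, (1 - I)*(sqrt(2) - sqrt(6)*I)/8 on |111>.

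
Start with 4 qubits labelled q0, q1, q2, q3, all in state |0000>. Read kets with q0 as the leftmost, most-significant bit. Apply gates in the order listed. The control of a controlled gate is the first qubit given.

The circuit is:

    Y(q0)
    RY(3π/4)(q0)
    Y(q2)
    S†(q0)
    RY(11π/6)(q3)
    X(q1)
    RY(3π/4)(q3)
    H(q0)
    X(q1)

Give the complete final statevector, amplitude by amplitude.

The resulting statevector has amplitude -sqrt(6)/8 + 1/8 - sqrt(3)*(1 + I)/8 - I/8 + sqrt(2)*I/8 on |0010>, -sqrt(2)/8 - 1/8 - sqrt(6)*I/8 - I/8 - sqrt(3)*(1 - I)/8 on |0011>, -sqrt(6)/8 + 1/8 - sqrt(2)*I/8 + I/8 + sqrt(3)*(-1 + I)/8 on |1010>, -sqrt(2)/8 - 1/8 - sqrt(3)*(1 + I)/8 + I/8 + sqrt(6)*I/8 on |1011>, and 0 on every other basis state.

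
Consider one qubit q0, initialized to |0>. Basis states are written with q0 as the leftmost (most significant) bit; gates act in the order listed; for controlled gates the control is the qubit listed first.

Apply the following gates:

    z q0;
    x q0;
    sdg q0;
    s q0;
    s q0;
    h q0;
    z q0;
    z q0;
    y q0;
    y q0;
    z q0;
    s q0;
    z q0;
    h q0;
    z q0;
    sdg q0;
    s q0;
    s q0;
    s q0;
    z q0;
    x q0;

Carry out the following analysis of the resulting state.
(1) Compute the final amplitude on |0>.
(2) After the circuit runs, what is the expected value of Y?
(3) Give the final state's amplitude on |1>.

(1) The final state's coefficient on |0> equals 1/2 - I/2. Key observation: steps 8-11 multiply out to the identity, so the circuit reduces to the remaining gates.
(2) In the final state, Y has expectation 1.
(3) |1> carries amplitude 1/2 + I/2 in the final state.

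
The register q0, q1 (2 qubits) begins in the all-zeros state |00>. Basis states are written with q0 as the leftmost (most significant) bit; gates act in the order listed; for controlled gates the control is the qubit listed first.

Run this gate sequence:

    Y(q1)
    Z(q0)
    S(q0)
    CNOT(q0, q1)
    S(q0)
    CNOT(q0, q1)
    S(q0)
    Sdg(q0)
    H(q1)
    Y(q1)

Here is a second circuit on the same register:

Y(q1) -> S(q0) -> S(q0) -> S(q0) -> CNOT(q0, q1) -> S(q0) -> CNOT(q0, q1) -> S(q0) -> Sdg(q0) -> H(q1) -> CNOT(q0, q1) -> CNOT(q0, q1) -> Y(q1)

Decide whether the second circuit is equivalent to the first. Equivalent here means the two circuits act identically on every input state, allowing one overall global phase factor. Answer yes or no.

Yes: on every input state the two circuits agree up to one overall phase factor.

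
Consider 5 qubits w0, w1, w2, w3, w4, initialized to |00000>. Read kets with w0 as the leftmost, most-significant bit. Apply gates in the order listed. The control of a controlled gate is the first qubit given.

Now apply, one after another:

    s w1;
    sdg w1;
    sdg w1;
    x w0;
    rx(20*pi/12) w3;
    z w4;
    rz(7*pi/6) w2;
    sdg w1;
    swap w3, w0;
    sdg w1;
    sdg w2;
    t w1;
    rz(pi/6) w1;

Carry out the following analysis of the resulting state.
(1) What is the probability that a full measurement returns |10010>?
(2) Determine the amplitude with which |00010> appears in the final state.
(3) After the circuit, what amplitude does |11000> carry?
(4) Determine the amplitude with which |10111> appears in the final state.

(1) Outcome |10010> occurs with probability 1/4. Key observation: the block from step 1 through step 2 cancels to the identity and can be dropped.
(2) The amplitude on |00010> is sqrt(3)*exp(I*pi/3)/2.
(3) The amplitude on |11000> is 0.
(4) The final state's coefficient on |10111> equals 0.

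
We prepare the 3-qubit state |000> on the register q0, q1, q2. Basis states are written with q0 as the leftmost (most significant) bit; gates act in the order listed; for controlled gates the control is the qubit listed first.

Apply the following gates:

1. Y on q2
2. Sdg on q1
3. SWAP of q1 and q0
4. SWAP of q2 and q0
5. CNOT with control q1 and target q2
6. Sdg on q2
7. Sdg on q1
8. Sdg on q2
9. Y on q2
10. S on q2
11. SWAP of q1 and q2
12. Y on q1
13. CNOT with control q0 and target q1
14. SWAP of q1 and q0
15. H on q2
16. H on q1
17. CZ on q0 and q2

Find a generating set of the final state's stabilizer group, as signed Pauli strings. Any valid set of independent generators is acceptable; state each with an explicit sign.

One valid set of independent stabilizer generators is -IXI, -IIX, -ZII (any independent generating set of the same group is equally correct).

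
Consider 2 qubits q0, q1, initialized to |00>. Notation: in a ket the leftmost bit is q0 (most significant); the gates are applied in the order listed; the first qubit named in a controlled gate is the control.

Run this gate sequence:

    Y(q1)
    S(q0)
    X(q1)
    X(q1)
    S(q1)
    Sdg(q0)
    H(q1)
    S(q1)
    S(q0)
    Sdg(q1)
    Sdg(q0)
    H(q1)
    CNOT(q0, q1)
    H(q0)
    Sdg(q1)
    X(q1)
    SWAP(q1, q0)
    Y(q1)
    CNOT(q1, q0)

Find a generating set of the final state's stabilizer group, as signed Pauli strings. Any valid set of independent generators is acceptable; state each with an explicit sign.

The final state is stabilized by the group generated by -XX, +ZZ; other independent generating sets are equally valid.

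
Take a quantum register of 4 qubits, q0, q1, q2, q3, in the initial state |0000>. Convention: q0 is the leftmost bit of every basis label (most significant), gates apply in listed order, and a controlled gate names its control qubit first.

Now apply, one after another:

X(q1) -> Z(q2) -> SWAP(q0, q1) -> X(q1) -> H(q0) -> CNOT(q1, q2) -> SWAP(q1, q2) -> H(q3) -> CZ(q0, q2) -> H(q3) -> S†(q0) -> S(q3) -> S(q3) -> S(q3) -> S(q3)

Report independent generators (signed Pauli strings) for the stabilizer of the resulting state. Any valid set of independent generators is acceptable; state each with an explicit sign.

One valid set of independent stabilizer generators is -YIII, -IZII, -IIZI, +IIIZ (any independent generating set of the same group is equally correct). Key observation: the block from step 12 through step 15 cancels to the identity and can be dropped.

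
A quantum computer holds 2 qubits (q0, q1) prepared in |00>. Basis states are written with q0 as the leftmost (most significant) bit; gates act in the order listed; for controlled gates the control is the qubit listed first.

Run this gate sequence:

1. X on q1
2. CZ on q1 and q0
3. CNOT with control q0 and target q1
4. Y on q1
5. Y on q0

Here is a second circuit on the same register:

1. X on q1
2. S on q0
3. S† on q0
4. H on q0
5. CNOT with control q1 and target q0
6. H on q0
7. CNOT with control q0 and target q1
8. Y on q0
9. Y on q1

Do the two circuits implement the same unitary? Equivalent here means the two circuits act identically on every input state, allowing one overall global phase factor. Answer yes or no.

Yes — the two circuits implement the same unitary up to a global phase.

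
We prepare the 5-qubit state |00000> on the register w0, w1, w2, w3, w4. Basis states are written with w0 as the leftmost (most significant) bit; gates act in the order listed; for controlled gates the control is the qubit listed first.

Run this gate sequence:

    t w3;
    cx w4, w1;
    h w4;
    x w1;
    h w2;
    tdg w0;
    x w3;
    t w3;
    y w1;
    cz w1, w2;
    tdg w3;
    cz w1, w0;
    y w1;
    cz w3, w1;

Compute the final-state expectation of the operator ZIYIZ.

In the final state, ZIYIZ has expectation 0.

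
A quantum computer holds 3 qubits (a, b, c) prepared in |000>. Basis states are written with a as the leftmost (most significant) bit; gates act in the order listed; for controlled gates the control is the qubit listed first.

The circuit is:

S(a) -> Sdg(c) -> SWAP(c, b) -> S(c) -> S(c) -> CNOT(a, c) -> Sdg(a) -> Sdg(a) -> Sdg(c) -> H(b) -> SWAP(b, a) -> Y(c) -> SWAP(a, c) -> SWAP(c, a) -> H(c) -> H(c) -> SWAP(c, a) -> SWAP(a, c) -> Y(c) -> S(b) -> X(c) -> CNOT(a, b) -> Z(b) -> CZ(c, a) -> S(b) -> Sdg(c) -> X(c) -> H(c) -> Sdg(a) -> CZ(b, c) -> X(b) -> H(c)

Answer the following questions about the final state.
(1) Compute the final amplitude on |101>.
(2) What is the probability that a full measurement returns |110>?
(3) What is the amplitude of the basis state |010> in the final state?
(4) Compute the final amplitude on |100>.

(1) The final state's coefficient on |101> equals -sqrt(2)*I/2. Key observation: the block from step 12 through step 19 cancels to the identity and can be dropped.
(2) Outcome |110> occurs with probability 0.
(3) |010> carries amplitude -sqrt(2)*I/2 in the final state.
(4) The final state's coefficient on |100> equals 0.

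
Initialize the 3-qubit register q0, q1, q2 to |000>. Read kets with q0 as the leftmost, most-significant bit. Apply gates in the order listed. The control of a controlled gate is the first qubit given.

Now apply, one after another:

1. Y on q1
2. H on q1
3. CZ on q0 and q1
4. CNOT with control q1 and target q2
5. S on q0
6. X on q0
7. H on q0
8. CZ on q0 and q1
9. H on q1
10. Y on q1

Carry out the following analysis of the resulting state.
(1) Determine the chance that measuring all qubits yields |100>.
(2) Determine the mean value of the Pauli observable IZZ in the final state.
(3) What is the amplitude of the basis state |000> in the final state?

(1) Outcome |100> occurs with probability 1/8.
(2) In the final state, IZZ has expectation 0.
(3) The amplitude on |000> is sqrt(2)/4.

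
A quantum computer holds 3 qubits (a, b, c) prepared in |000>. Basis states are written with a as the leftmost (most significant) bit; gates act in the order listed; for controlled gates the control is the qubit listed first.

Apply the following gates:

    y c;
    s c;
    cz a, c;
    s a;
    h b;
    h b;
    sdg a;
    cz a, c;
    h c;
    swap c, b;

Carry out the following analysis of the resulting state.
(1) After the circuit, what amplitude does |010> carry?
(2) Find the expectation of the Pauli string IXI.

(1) The final state's coefficient on |010> equals sqrt(2)/2. Key observation: gates 3-8 undo each other exactly, leaving only the rest of the circuit to track.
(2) In the final state, IXI has expectation -1.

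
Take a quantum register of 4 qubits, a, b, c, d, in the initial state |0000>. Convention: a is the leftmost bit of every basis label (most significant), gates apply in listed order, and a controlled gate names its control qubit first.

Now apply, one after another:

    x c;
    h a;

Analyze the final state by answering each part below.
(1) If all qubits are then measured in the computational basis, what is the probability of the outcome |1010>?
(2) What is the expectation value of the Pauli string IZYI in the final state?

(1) A full measurement returns |1010> with probability 1/2.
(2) The expectation value of IZYI is 0.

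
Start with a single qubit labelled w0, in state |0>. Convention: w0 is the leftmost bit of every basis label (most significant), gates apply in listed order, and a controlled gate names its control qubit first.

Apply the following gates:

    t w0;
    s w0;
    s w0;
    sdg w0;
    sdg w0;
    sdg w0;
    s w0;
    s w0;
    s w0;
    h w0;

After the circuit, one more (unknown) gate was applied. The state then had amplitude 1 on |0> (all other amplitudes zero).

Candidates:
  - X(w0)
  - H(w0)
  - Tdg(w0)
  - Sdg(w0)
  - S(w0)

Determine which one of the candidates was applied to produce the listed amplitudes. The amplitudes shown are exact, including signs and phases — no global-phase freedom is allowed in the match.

The applied gate was H(w0). Key observation: the block from step 4 through step 9 cancels to the identity and can be dropped.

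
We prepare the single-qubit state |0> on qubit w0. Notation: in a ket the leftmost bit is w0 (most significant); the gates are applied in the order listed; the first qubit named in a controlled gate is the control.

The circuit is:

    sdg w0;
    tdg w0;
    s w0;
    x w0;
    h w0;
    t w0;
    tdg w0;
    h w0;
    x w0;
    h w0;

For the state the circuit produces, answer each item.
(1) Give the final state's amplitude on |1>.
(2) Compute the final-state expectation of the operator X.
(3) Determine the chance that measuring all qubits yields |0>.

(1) The final state's coefficient on |1> equals sqrt(2)/2.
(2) The expectation value of X is 1.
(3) A full measurement returns |0> with probability 1/2.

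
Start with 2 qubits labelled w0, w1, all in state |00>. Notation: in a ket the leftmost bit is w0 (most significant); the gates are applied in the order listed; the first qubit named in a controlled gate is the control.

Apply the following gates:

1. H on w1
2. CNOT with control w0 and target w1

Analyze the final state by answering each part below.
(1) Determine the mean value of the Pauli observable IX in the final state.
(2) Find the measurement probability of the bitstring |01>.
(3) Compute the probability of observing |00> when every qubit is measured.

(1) The observable IX averages to 1.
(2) Outcome |01> occurs with probability 1/2.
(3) A full measurement returns |00> with probability 1/2.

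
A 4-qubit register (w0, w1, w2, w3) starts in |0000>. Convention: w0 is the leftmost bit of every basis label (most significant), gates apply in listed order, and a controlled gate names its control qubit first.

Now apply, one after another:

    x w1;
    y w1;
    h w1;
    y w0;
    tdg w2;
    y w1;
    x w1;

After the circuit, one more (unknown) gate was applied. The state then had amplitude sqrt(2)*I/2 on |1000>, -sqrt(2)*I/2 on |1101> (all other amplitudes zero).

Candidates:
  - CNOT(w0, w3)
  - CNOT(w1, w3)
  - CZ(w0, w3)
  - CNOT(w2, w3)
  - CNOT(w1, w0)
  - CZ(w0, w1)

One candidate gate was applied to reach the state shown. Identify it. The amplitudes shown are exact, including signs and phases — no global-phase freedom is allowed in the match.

The unique candidate consistent with the amplitudes is CNOT(w1, w3).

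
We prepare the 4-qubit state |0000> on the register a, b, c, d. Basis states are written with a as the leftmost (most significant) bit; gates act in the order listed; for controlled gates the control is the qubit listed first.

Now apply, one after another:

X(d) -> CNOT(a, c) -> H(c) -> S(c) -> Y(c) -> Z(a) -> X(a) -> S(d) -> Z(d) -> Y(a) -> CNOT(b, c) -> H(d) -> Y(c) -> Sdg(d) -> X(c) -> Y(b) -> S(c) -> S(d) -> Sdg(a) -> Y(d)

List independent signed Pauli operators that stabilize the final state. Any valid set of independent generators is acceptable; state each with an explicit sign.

The final state is stabilized by the group generated by +IIXI, +IIIX, +ZIII, -IZII; other independent generating sets are equally valid.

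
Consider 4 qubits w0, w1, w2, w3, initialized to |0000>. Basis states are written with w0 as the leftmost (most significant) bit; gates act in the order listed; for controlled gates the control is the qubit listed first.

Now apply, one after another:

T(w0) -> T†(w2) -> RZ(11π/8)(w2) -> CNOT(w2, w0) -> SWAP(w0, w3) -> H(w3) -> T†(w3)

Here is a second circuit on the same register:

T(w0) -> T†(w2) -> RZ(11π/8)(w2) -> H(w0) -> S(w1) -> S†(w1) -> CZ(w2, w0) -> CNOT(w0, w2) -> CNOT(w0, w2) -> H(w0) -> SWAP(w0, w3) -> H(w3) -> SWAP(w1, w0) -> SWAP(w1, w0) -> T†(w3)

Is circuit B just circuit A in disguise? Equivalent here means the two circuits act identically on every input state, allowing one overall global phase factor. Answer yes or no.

Yes — the two circuits implement the same unitary up to a global phase.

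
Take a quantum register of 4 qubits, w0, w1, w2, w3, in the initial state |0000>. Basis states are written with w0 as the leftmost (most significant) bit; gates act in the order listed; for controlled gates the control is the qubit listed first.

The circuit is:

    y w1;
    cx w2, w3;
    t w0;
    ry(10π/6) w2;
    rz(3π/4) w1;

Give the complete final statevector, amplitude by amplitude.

The resulting statevector has amplitude -sqrt(3)*exp(7*I*pi/8)/2 on |0100>, exp(7*I*pi/8)/2 on |0110>, and 0 on every other basis state.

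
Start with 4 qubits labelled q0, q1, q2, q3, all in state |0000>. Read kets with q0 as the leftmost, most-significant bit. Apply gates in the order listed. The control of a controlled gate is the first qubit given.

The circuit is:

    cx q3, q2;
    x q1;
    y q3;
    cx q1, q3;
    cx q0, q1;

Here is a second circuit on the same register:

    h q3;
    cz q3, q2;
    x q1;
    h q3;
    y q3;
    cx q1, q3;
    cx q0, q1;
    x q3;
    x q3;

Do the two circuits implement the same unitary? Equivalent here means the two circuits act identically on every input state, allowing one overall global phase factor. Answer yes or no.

No: there is an input state on which the two circuits produce genuinely different outputs (not merely differing by a phase).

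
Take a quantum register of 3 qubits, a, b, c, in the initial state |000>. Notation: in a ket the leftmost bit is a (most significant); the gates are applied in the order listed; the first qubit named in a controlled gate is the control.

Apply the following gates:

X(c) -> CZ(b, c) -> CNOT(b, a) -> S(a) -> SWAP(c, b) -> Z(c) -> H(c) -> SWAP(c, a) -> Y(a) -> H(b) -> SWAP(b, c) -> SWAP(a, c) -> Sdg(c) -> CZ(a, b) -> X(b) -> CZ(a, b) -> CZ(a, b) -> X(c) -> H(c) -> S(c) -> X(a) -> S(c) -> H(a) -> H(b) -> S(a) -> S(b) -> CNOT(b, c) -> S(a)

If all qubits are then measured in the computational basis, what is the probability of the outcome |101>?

The probability of measuring |101> is 1/4. Key observation: the block from step 16 through step 17 cancels to the identity and can be dropped.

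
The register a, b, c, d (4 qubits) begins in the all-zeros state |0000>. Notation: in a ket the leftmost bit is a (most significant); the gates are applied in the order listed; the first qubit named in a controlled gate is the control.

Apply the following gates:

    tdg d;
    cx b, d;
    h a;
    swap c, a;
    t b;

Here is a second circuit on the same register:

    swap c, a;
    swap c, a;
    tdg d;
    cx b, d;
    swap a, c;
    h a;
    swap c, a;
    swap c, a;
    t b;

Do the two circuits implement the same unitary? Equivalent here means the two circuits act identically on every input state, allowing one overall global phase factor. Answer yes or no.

No: there is an input state on which the two circuits produce genuinely different outputs (not merely differing by a phase).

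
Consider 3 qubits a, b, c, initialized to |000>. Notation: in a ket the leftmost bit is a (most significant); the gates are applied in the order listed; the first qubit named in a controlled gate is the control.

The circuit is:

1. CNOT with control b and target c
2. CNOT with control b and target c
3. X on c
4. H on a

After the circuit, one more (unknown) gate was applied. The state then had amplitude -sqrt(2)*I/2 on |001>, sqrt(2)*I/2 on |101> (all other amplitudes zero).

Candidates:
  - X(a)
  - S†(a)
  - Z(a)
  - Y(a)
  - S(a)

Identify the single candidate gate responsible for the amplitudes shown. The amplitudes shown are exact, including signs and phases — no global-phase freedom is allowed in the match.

The applied gate was Y(a). Key observation: the block from step 1 through step 2 cancels to the identity and can be dropped.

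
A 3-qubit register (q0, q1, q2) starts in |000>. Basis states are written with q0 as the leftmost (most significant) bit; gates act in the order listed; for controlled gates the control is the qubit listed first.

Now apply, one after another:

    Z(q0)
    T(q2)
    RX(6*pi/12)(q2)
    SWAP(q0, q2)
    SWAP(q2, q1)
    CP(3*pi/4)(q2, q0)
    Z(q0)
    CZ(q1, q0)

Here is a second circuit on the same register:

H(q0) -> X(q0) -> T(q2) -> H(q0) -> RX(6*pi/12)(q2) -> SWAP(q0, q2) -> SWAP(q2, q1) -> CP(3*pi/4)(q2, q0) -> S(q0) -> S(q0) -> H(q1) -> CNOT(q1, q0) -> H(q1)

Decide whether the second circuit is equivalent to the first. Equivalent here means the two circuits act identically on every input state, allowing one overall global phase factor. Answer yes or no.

No, they are not equivalent — no single phase factor reconciles the two unitaries.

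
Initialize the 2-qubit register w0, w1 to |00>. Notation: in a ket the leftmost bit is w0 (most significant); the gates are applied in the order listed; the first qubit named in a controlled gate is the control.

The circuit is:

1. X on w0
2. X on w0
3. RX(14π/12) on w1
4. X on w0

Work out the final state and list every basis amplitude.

After the circuit, the state carries amplitude 0 on |00>, 0 on |01>, -sqrt(6)/4 + sqrt(2)/4 on |10>, I*(-sqrt(6) - sqrt(2))/4 on |11>. Key observation: gates 1-2 undo each other exactly, leaving only the rest of the circuit to track.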